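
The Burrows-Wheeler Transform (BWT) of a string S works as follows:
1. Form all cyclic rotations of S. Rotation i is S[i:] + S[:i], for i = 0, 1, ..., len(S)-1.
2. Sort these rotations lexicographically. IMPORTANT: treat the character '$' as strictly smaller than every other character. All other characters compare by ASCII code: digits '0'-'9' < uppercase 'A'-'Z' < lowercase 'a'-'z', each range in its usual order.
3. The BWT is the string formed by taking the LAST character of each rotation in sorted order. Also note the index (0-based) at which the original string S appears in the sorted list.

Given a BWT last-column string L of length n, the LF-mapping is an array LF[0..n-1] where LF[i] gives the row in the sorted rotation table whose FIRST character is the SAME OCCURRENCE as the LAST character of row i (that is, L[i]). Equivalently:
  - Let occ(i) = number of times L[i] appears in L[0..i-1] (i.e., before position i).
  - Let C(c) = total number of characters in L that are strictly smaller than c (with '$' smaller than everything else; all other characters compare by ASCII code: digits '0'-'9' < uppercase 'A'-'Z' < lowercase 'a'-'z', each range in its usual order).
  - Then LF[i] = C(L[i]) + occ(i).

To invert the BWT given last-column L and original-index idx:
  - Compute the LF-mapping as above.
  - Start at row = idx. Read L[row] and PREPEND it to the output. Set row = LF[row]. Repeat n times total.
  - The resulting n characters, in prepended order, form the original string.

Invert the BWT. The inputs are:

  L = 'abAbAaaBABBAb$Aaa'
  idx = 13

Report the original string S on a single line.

LF mapping: 9 14 1 15 2 10 11 6 3 7 8 4 16 0 5 12 13
Walk LF starting at row 13, prepending L[row]:
  step 1: row=13, L[13]='$', prepend. Next row=LF[13]=0
  step 2: row=0, L[0]='a', prepend. Next row=LF[0]=9
  step 3: row=9, L[9]='B', prepend. Next row=LF[9]=7
  step 4: row=7, L[7]='B', prepend. Next row=LF[7]=6
  step 5: row=6, L[6]='a', prepend. Next row=LF[6]=11
  step 6: row=11, L[11]='A', prepend. Next row=LF[11]=4
  step 7: row=4, L[4]='A', prepend. Next row=LF[4]=2
  step 8: row=2, L[2]='A', prepend. Next row=LF[2]=1
  step 9: row=1, L[1]='b', prepend. Next row=LF[1]=14
  step 10: row=14, L[14]='A', prepend. Next row=LF[14]=5
  step 11: row=5, L[5]='a', prepend. Next row=LF[5]=10
  step 12: row=10, L[10]='B', prepend. Next row=LF[10]=8
  step 13: row=8, L[8]='A', prepend. Next row=LF[8]=3
  step 14: row=3, L[3]='b', prepend. Next row=LF[3]=15
  step 15: row=15, L[15]='a', prepend. Next row=LF[15]=12
  step 16: row=12, L[12]='b', prepend. Next row=LF[12]=16
  step 17: row=16, L[16]='a', prepend. Next row=LF[16]=13
Reversed output: ababABaAbAAAaBBa$

Answer: ababABaAbAAAaBBa$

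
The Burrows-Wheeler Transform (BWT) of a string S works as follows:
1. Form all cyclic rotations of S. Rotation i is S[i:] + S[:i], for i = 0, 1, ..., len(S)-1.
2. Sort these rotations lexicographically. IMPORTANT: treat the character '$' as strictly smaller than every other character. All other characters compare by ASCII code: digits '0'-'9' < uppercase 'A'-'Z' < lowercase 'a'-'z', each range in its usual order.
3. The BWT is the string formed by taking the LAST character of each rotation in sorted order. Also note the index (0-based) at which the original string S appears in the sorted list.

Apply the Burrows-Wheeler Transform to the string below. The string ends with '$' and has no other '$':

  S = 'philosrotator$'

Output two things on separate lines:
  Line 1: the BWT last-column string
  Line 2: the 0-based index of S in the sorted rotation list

Answer: rtphitlr$osooa
8

Derivation:
All 14 rotations (rotation i = S[i:]+S[:i]):
  rot[0] = philosrotator$
  rot[1] = hilosrotator$p
  rot[2] = ilosrotator$ph
  rot[3] = losrotator$phi
  rot[4] = osrotator$phil
  rot[5] = srotator$philo
  rot[6] = rotator$philos
  rot[7] = otator$philosr
  rot[8] = tator$philosro
  rot[9] = ator$philosrot
  rot[10] = tor$philosrota
  rot[11] = or$philosrotat
  rot[12] = r$philosrotato
  rot[13] = $philosrotator
Sorted (with $ < everything):
  sorted[0] = $philosrotator  (last char: 'r')
  sorted[1] = ator$philosrot  (last char: 't')
  sorted[2] = hilosrotator$p  (last char: 'p')
  sorted[3] = ilosrotator$ph  (last char: 'h')
  sorted[4] = losrotator$phi  (last char: 'i')
  sorted[5] = or$philosrotat  (last char: 't')
  sorted[6] = osrotator$phil  (last char: 'l')
  sorted[7] = otator$philosr  (last char: 'r')
  sorted[8] = philosrotator$  (last char: '$')
  sorted[9] = r$philosrotato  (last char: 'o')
  sorted[10] = rotator$philos  (last char: 's')
  sorted[11] = srotator$philo  (last char: 'o')
  sorted[12] = tator$philosro  (last char: 'o')
  sorted[13] = tor$philosrota  (last char: 'a')
Last column: rtphitlr$osooa
Original string S is at sorted index 8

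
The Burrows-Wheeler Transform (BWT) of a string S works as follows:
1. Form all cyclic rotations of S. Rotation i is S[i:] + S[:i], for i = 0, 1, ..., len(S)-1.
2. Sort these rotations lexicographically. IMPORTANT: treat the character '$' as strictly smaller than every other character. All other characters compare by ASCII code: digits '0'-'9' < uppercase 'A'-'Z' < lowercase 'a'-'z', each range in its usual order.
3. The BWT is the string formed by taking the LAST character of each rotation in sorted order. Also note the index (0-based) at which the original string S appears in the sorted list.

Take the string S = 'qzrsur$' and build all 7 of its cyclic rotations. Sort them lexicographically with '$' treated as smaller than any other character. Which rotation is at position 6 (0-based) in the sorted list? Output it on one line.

All 7 rotations (rotation i = S[i:]+S[:i]):
  rot[0] = qzrsur$
  rot[1] = zrsur$q
  rot[2] = rsur$qz
  rot[3] = sur$qzr
  rot[4] = ur$qzrs
  rot[5] = r$qzrsu
  rot[6] = $qzrsur
Sorted (with $ < everything):
  sorted[0] = $qzrsur
  sorted[1] = qzrsur$
  sorted[2] = r$qzrsu
  sorted[3] = rsur$qz
  sorted[4] = sur$qzr
  sorted[5] = ur$qzrs
  sorted[6] = zrsur$q
sorted[6] = zrsur$q

Answer: zrsur$q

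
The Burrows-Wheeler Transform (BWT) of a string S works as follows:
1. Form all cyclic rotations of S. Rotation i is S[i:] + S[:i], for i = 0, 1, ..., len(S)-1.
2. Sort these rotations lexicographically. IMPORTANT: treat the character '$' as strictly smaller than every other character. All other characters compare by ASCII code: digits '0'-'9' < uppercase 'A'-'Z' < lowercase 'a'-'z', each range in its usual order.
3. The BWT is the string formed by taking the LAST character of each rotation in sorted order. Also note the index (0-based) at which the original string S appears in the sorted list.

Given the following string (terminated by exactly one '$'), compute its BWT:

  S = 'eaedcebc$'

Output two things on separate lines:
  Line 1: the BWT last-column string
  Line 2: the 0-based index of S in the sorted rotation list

Answer: ceebde$ca
6

Derivation:
All 9 rotations (rotation i = S[i:]+S[:i]):
  rot[0] = eaedcebc$
  rot[1] = aedcebc$e
  rot[2] = edcebc$ea
  rot[3] = dcebc$eae
  rot[4] = cebc$eaed
  rot[5] = ebc$eaedc
  rot[6] = bc$eaedce
  rot[7] = c$eaedceb
  rot[8] = $eaedcebc
Sorted (with $ < everything):
  sorted[0] = $eaedcebc  (last char: 'c')
  sorted[1] = aedcebc$e  (last char: 'e')
  sorted[2] = bc$eaedce  (last char: 'e')
  sorted[3] = c$eaedceb  (last char: 'b')
  sorted[4] = cebc$eaed  (last char: 'd')
  sorted[5] = dcebc$eae  (last char: 'e')
  sorted[6] = eaedcebc$  (last char: '$')
  sorted[7] = ebc$eaedc  (last char: 'c')
  sorted[8] = edcebc$ea  (last char: 'a')
Last column: ceebde$ca
Original string S is at sorted index 6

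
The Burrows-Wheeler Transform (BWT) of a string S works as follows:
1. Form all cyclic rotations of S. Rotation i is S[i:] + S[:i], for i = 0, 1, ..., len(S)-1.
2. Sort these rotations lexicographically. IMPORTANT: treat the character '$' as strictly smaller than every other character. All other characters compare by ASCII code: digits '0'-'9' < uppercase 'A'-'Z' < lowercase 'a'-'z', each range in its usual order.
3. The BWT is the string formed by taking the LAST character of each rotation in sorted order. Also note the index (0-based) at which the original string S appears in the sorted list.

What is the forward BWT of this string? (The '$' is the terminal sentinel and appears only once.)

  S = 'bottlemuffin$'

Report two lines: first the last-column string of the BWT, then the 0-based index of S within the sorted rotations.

All 13 rotations (rotation i = S[i:]+S[:i]):
  rot[0] = bottlemuffin$
  rot[1] = ottlemuffin$b
  rot[2] = ttlemuffin$bo
  rot[3] = tlemuffin$bot
  rot[4] = lemuffin$bott
  rot[5] = emuffin$bottl
  rot[6] = muffin$bottle
  rot[7] = uffin$bottlem
  rot[8] = ffin$bottlemu
  rot[9] = fin$bottlemuf
  rot[10] = in$bottlemuff
  rot[11] = n$bottlemuffi
  rot[12] = $bottlemuffin
Sorted (with $ < everything):
  sorted[0] = $bottlemuffin  (last char: 'n')
  sorted[1] = bottlemuffin$  (last char: '$')
  sorted[2] = emuffin$bottl  (last char: 'l')
  sorted[3] = ffin$bottlemu  (last char: 'u')
  sorted[4] = fin$bottlemuf  (last char: 'f')
  sorted[5] = in$bottlemuff  (last char: 'f')
  sorted[6] = lemuffin$bott  (last char: 't')
  sorted[7] = muffin$bottle  (last char: 'e')
  sorted[8] = n$bottlemuffi  (last char: 'i')
  sorted[9] = ottlemuffin$b  (last char: 'b')
  sorted[10] = tlemuffin$bot  (last char: 't')
  sorted[11] = ttlemuffin$bo  (last char: 'o')
  sorted[12] = uffin$bottlem  (last char: 'm')
Last column: n$luffteibtom
Original string S is at sorted index 1

Answer: n$luffteibtom
1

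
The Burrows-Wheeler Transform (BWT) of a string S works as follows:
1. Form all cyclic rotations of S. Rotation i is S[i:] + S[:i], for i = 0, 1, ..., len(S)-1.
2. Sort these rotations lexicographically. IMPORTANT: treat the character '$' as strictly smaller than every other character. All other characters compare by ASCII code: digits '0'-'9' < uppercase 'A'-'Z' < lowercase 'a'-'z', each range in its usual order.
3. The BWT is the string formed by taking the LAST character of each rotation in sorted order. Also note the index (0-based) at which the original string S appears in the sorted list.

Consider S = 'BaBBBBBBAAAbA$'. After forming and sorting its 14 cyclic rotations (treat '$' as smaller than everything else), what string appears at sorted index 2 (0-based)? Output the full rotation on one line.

All 14 rotations (rotation i = S[i:]+S[:i]):
  rot[0] = BaBBBBBBAAAbA$
  rot[1] = aBBBBBBAAAbA$B
  rot[2] = BBBBBBAAAbA$Ba
  rot[3] = BBBBBAAAbA$BaB
  rot[4] = BBBBAAAbA$BaBB
  rot[5] = BBBAAAbA$BaBBB
  rot[6] = BBAAAbA$BaBBBB
  rot[7] = BAAAbA$BaBBBBB
  rot[8] = AAAbA$BaBBBBBB
  rot[9] = AAbA$BaBBBBBBA
  rot[10] = AbA$BaBBBBBBAA
  rot[11] = bA$BaBBBBBBAAA
  rot[12] = A$BaBBBBBBAAAb
  rot[13] = $BaBBBBBBAAAbA
Sorted (with $ < everything):
  sorted[0] = $BaBBBBBBAAAbA
  sorted[1] = A$BaBBBBBBAAAb
  sorted[2] = AAAbA$BaBBBBBB
  sorted[3] = AAbA$BaBBBBBBA
  sorted[4] = AbA$BaBBBBBBAA
  sorted[5] = BAAAbA$BaBBBBB
  sorted[6] = BBAAAbA$BaBBBB
  sorted[7] = BBBAAAbA$BaBBB
  sorted[8] = BBBBAAAbA$BaBB
  sorted[9] = BBBBBAAAbA$BaB
  sorted[10] = BBBBBBAAAbA$Ba
  sorted[11] = BaBBBBBBAAAbA$
  sorted[12] = aBBBBBBAAAbA$B
  sorted[13] = bA$BaBBBBBBAAA
sorted[2] = AAAbA$BaBBBBBB

Answer: AAAbA$BaBBBBBB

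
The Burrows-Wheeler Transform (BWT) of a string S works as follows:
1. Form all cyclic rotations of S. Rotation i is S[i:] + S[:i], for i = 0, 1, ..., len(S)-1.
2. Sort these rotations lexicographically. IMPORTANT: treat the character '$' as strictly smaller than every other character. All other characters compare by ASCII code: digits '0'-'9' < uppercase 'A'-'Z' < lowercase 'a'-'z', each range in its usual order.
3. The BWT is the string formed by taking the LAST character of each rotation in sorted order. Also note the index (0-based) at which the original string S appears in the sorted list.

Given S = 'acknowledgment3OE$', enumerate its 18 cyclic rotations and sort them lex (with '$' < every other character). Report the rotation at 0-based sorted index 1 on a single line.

All 18 rotations (rotation i = S[i:]+S[:i]):
  rot[0] = acknowledgment3OE$
  rot[1] = cknowledgment3OE$a
  rot[2] = knowledgment3OE$ac
  rot[3] = nowledgment3OE$ack
  rot[4] = owledgment3OE$ackn
  rot[5] = wledgment3OE$ackno
  rot[6] = ledgment3OE$acknow
  rot[7] = edgment3OE$acknowl
  rot[8] = dgment3OE$acknowle
  rot[9] = gment3OE$acknowled
  rot[10] = ment3OE$acknowledg
  rot[11] = ent3OE$acknowledgm
  rot[12] = nt3OE$acknowledgme
  rot[13] = t3OE$acknowledgmen
  rot[14] = 3OE$acknowledgment
  rot[15] = OE$acknowledgment3
  rot[16] = E$acknowledgment3O
  rot[17] = $acknowledgment3OE
Sorted (with $ < everything):
  sorted[0] = $acknowledgment3OE
  sorted[1] = 3OE$acknowledgment
  sorted[2] = E$acknowledgment3O
  sorted[3] = OE$acknowledgment3
  sorted[4] = acknowledgment3OE$
  sorted[5] = cknowledgment3OE$a
  sorted[6] = dgment3OE$acknowle
  sorted[7] = edgment3OE$acknowl
  sorted[8] = ent3OE$acknowledgm
  sorted[9] = gment3OE$acknowled
  sorted[10] = knowledgment3OE$ac
  sorted[11] = ledgment3OE$acknow
  sorted[12] = ment3OE$acknowledg
  sorted[13] = nowledgment3OE$ack
  sorted[14] = nt3OE$acknowledgme
  sorted[15] = owledgment3OE$ackn
  sorted[16] = t3OE$acknowledgmen
  sorted[17] = wledgment3OE$ackno
sorted[1] = 3OE$acknowledgment

Answer: 3OE$acknowledgment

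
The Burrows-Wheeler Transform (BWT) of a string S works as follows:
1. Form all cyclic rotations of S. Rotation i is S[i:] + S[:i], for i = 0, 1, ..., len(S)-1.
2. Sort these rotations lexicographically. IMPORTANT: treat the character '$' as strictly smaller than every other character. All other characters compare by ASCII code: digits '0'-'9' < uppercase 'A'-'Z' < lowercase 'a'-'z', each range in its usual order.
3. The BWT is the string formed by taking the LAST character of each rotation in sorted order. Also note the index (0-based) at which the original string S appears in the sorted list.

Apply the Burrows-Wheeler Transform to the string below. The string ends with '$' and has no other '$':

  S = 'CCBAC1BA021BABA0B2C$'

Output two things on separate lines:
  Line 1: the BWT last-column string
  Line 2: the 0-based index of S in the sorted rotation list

All 20 rotations (rotation i = S[i:]+S[:i]):
  rot[0] = CCBAC1BA021BABA0B2C$
  rot[1] = CBAC1BA021BABA0B2C$C
  rot[2] = BAC1BA021BABA0B2C$CC
  rot[3] = AC1BA021BABA0B2C$CCB
  rot[4] = C1BA021BABA0B2C$CCBA
  rot[5] = 1BA021BABA0B2C$CCBAC
  rot[6] = BA021BABA0B2C$CCBAC1
  rot[7] = A021BABA0B2C$CCBAC1B
  rot[8] = 021BABA0B2C$CCBAC1BA
  rot[9] = 21BABA0B2C$CCBAC1BA0
  rot[10] = 1BABA0B2C$CCBAC1BA02
  rot[11] = BABA0B2C$CCBAC1BA021
  rot[12] = ABA0B2C$CCBAC1BA021B
  rot[13] = BA0B2C$CCBAC1BA021BA
  rot[14] = A0B2C$CCBAC1BA021BAB
  rot[15] = 0B2C$CCBAC1BA021BABA
  rot[16] = B2C$CCBAC1BA021BABA0
  rot[17] = 2C$CCBAC1BA021BABA0B
  rot[18] = C$CCBAC1BA021BABA0B2
  rot[19] = $CCBAC1BA021BABA0B2C
Sorted (with $ < everything):
  sorted[0] = $CCBAC1BA021BABA0B2C  (last char: 'C')
  sorted[1] = 021BABA0B2C$CCBAC1BA  (last char: 'A')
  sorted[2] = 0B2C$CCBAC1BA021BABA  (last char: 'A')
  sorted[3] = 1BA021BABA0B2C$CCBAC  (last char: 'C')
  sorted[4] = 1BABA0B2C$CCBAC1BA02  (last char: '2')
  sorted[5] = 21BABA0B2C$CCBAC1BA0  (last char: '0')
  sorted[6] = 2C$CCBAC1BA021BABA0B  (last char: 'B')
  sorted[7] = A021BABA0B2C$CCBAC1B  (last char: 'B')
  sorted[8] = A0B2C$CCBAC1BA021BAB  (last char: 'B')
  sorted[9] = ABA0B2C$CCBAC1BA021B  (last char: 'B')
  sorted[10] = AC1BA021BABA0B2C$CCB  (last char: 'B')
  sorted[11] = B2C$CCBAC1BA021BABA0  (last char: '0')
  sorted[12] = BA021BABA0B2C$CCBAC1  (last char: '1')
  sorted[13] = BA0B2C$CCBAC1BA021BA  (last char: 'A')
  sorted[14] = BABA0B2C$CCBAC1BA021  (last char: '1')
  sorted[15] = BAC1BA021BABA0B2C$CC  (last char: 'C')
  sorted[16] = C$CCBAC1BA021BABA0B2  (last char: '2')
  sorted[17] = C1BA021BABA0B2C$CCBA  (last char: 'A')
  sorted[18] = CBAC1BA021BABA0B2C$C  (last char: 'C')
  sorted[19] = CCBAC1BA021BABA0B2C$  (last char: '$')
Last column: CAAC20BBBBB01A1C2AC$
Original string S is at sorted index 19

Answer: CAAC20BBBBB01A1C2AC$
19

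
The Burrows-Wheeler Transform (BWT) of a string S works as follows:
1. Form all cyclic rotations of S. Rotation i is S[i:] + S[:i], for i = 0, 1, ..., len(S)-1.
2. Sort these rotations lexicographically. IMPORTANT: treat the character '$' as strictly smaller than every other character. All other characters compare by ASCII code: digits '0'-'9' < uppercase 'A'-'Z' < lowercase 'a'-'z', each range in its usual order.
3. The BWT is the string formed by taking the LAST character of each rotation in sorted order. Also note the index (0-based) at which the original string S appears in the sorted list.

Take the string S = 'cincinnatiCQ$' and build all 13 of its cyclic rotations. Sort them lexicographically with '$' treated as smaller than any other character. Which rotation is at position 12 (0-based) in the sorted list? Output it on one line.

All 13 rotations (rotation i = S[i:]+S[:i]):
  rot[0] = cincinnatiCQ$
  rot[1] = incinnatiCQ$c
  rot[2] = ncinnatiCQ$ci
  rot[3] = cinnatiCQ$cin
  rot[4] = innatiCQ$cinc
  rot[5] = nnatiCQ$cinci
  rot[6] = natiCQ$cincin
  rot[7] = atiCQ$cincinn
  rot[8] = tiCQ$cincinna
  rot[9] = iCQ$cincinnat
  rot[10] = CQ$cincinnati
  rot[11] = Q$cincinnatiC
  rot[12] = $cincinnatiCQ
Sorted (with $ < everything):
  sorted[0] = $cincinnatiCQ
  sorted[1] = CQ$cincinnati
  sorted[2] = Q$cincinnatiC
  sorted[3] = atiCQ$cincinn
  sorted[4] = cincinnatiCQ$
  sorted[5] = cinnatiCQ$cin
  sorted[6] = iCQ$cincinnat
  sorted[7] = incinnatiCQ$c
  sorted[8] = innatiCQ$cinc
  sorted[9] = natiCQ$cincin
  sorted[10] = ncinnatiCQ$ci
  sorted[11] = nnatiCQ$cinci
  sorted[12] = tiCQ$cincinna
sorted[12] = tiCQ$cincinna

Answer: tiCQ$cincinna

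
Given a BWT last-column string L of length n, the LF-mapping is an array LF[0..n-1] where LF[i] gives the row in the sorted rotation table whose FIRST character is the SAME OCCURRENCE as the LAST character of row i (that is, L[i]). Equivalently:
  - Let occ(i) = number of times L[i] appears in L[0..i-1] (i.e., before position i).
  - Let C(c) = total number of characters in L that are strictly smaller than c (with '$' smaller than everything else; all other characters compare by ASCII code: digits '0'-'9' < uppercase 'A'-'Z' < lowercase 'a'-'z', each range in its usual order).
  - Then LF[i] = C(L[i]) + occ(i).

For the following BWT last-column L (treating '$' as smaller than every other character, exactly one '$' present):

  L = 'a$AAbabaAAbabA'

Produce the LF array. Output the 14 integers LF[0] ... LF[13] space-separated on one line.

Answer: 6 0 1 2 10 7 11 8 3 4 12 9 13 5

Derivation:
Char counts: '$':1, 'A':5, 'a':4, 'b':4
C (first-col start): C('$')=0, C('A')=1, C('a')=6, C('b')=10
L[0]='a': occ=0, LF[0]=C('a')+0=6+0=6
L[1]='$': occ=0, LF[1]=C('$')+0=0+0=0
L[2]='A': occ=0, LF[2]=C('A')+0=1+0=1
L[3]='A': occ=1, LF[3]=C('A')+1=1+1=2
L[4]='b': occ=0, LF[4]=C('b')+0=10+0=10
L[5]='a': occ=1, LF[5]=C('a')+1=6+1=7
L[6]='b': occ=1, LF[6]=C('b')+1=10+1=11
L[7]='a': occ=2, LF[7]=C('a')+2=6+2=8
L[8]='A': occ=2, LF[8]=C('A')+2=1+2=3
L[9]='A': occ=3, LF[9]=C('A')+3=1+3=4
L[10]='b': occ=2, LF[10]=C('b')+2=10+2=12
L[11]='a': occ=3, LF[11]=C('a')+3=6+3=9
L[12]='b': occ=3, LF[12]=C('b')+3=10+3=13
L[13]='A': occ=4, LF[13]=C('A')+4=1+4=5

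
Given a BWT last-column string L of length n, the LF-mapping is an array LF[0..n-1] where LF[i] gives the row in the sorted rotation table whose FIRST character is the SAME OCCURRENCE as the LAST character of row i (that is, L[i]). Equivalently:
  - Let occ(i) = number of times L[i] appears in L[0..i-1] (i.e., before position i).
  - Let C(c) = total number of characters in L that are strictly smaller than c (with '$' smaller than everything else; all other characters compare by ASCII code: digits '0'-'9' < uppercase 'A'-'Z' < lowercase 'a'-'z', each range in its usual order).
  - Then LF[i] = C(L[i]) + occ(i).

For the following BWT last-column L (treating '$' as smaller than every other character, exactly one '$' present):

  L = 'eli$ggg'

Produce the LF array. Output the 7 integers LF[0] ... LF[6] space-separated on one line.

Answer: 1 6 5 0 2 3 4

Derivation:
Char counts: '$':1, 'e':1, 'g':3, 'i':1, 'l':1
C (first-col start): C('$')=0, C('e')=1, C('g')=2, C('i')=5, C('l')=6
L[0]='e': occ=0, LF[0]=C('e')+0=1+0=1
L[1]='l': occ=0, LF[1]=C('l')+0=6+0=6
L[2]='i': occ=0, LF[2]=C('i')+0=5+0=5
L[3]='$': occ=0, LF[3]=C('$')+0=0+0=0
L[4]='g': occ=0, LF[4]=C('g')+0=2+0=2
L[5]='g': occ=1, LF[5]=C('g')+1=2+1=3
L[6]='g': occ=2, LF[6]=C('g')+2=2+2=4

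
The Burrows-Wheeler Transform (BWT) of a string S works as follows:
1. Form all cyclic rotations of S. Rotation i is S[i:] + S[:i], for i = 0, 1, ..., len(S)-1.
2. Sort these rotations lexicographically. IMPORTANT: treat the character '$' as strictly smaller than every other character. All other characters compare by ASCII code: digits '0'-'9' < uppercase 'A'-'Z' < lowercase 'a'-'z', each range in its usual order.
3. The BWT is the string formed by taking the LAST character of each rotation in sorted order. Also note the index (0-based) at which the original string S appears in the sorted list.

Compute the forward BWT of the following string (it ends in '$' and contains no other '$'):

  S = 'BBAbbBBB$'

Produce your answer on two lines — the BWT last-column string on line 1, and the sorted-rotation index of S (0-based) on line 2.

Answer: BBBBB$bbA
5

Derivation:
All 9 rotations (rotation i = S[i:]+S[:i]):
  rot[0] = BBAbbBBB$
  rot[1] = BAbbBBB$B
  rot[2] = AbbBBB$BB
  rot[3] = bbBBB$BBA
  rot[4] = bBBB$BBAb
  rot[5] = BBB$BBAbb
  rot[6] = BB$BBAbbB
  rot[7] = B$BBAbbBB
  rot[8] = $BBAbbBBB
Sorted (with $ < everything):
  sorted[0] = $BBAbbBBB  (last char: 'B')
  sorted[1] = AbbBBB$BB  (last char: 'B')
  sorted[2] = B$BBAbbBB  (last char: 'B')
  sorted[3] = BAbbBBB$B  (last char: 'B')
  sorted[4] = BB$BBAbbB  (last char: 'B')
  sorted[5] = BBAbbBBB$  (last char: '$')
  sorted[6] = BBB$BBAbb  (last char: 'b')
  sorted[7] = bBBB$BBAb  (last char: 'b')
  sorted[8] = bbBBB$BBA  (last char: 'A')
Last column: BBBBB$bbA
Original string S is at sorted index 5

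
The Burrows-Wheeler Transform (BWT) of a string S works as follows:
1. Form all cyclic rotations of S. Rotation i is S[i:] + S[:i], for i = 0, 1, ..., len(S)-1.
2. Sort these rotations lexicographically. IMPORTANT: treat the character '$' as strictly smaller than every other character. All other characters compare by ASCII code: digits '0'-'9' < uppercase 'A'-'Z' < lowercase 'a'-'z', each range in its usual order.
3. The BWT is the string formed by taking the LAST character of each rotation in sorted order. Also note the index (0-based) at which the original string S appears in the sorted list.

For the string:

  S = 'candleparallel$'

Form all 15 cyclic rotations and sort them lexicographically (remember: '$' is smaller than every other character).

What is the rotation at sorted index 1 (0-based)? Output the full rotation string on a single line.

All 15 rotations (rotation i = S[i:]+S[:i]):
  rot[0] = candleparallel$
  rot[1] = andleparallel$c
  rot[2] = ndleparallel$ca
  rot[3] = dleparallel$can
  rot[4] = leparallel$cand
  rot[5] = eparallel$candl
  rot[6] = parallel$candle
  rot[7] = arallel$candlep
  rot[8] = rallel$candlepa
  rot[9] = allel$candlepar
  rot[10] = llel$candlepara
  rot[11] = lel$candleparal
  rot[12] = el$candleparall
  rot[13] = l$candleparalle
  rot[14] = $candleparallel
Sorted (with $ < everything):
  sorted[0] = $candleparallel
  sorted[1] = allel$candlepar
  sorted[2] = andleparallel$c
  sorted[3] = arallel$candlep
  sorted[4] = candleparallel$
  sorted[5] = dleparallel$can
  sorted[6] = el$candleparall
  sorted[7] = eparallel$candl
  sorted[8] = l$candleparalle
  sorted[9] = lel$candleparal
  sorted[10] = leparallel$cand
  sorted[11] = llel$candlepara
  sorted[12] = ndleparallel$ca
  sorted[13] = parallel$candle
  sorted[14] = rallel$candlepa
sorted[1] = allel$candlepar

Answer: allel$candlepar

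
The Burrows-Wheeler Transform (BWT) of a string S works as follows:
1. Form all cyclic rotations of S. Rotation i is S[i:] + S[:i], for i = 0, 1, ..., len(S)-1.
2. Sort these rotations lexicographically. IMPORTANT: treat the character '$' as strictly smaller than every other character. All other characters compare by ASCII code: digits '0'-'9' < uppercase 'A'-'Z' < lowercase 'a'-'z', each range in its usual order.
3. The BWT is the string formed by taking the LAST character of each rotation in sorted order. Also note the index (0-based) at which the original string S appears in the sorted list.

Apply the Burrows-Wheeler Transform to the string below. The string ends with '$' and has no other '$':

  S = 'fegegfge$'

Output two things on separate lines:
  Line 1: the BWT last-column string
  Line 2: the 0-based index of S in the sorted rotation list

Answer: egfg$gfee
4

Derivation:
All 9 rotations (rotation i = S[i:]+S[:i]):
  rot[0] = fegegfge$
  rot[1] = egegfge$f
  rot[2] = gegfge$fe
  rot[3] = egfge$feg
  rot[4] = gfge$fege
  rot[5] = fge$fegeg
  rot[6] = ge$fegegf
  rot[7] = e$fegegfg
  rot[8] = $fegegfge
Sorted (with $ < everything):
  sorted[0] = $fegegfge  (last char: 'e')
  sorted[1] = e$fegegfg  (last char: 'g')
  sorted[2] = egegfge$f  (last char: 'f')
  sorted[3] = egfge$feg  (last char: 'g')
  sorted[4] = fegegfge$  (last char: '$')
  sorted[5] = fge$fegeg  (last char: 'g')
  sorted[6] = ge$fegegf  (last char: 'f')
  sorted[7] = gegfge$fe  (last char: 'e')
  sorted[8] = gfge$fege  (last char: 'e')
Last column: egfg$gfee
Original string S is at sorted index 4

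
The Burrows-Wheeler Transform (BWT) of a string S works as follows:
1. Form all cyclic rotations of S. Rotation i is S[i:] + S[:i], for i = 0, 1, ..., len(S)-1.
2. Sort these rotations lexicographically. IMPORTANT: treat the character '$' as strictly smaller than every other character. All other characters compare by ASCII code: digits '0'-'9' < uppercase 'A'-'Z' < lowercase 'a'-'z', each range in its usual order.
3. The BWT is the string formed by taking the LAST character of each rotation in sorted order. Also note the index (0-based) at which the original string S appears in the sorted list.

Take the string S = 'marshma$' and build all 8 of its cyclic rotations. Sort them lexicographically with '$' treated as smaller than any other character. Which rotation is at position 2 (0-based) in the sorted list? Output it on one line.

All 8 rotations (rotation i = S[i:]+S[:i]):
  rot[0] = marshma$
  rot[1] = arshma$m
  rot[2] = rshma$ma
  rot[3] = shma$mar
  rot[4] = hma$mars
  rot[5] = ma$marsh
  rot[6] = a$marshm
  rot[7] = $marshma
Sorted (with $ < everything):
  sorted[0] = $marshma
  sorted[1] = a$marshm
  sorted[2] = arshma$m
  sorted[3] = hma$mars
  sorted[4] = ma$marsh
  sorted[5] = marshma$
  sorted[6] = rshma$ma
  sorted[7] = shma$mar
sorted[2] = arshma$m

Answer: arshma$m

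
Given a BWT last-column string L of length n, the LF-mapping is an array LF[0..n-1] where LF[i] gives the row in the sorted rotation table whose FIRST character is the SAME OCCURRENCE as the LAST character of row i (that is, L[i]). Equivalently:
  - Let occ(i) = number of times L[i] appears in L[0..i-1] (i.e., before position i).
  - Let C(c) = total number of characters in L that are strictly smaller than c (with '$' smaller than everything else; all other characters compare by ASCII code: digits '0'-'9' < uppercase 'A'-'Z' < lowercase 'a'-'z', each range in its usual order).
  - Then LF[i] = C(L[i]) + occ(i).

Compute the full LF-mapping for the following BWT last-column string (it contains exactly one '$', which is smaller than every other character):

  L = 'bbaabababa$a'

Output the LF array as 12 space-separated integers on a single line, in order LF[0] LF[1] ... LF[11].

Char counts: '$':1, 'a':6, 'b':5
C (first-col start): C('$')=0, C('a')=1, C('b')=7
L[0]='b': occ=0, LF[0]=C('b')+0=7+0=7
L[1]='b': occ=1, LF[1]=C('b')+1=7+1=8
L[2]='a': occ=0, LF[2]=C('a')+0=1+0=1
L[3]='a': occ=1, LF[3]=C('a')+1=1+1=2
L[4]='b': occ=2, LF[4]=C('b')+2=7+2=9
L[5]='a': occ=2, LF[5]=C('a')+2=1+2=3
L[6]='b': occ=3, LF[6]=C('b')+3=7+3=10
L[7]='a': occ=3, LF[7]=C('a')+3=1+3=4
L[8]='b': occ=4, LF[8]=C('b')+4=7+4=11
L[9]='a': occ=4, LF[9]=C('a')+4=1+4=5
L[10]='$': occ=0, LF[10]=C('$')+0=0+0=0
L[11]='a': occ=5, LF[11]=C('a')+5=1+5=6

Answer: 7 8 1 2 9 3 10 4 11 5 0 6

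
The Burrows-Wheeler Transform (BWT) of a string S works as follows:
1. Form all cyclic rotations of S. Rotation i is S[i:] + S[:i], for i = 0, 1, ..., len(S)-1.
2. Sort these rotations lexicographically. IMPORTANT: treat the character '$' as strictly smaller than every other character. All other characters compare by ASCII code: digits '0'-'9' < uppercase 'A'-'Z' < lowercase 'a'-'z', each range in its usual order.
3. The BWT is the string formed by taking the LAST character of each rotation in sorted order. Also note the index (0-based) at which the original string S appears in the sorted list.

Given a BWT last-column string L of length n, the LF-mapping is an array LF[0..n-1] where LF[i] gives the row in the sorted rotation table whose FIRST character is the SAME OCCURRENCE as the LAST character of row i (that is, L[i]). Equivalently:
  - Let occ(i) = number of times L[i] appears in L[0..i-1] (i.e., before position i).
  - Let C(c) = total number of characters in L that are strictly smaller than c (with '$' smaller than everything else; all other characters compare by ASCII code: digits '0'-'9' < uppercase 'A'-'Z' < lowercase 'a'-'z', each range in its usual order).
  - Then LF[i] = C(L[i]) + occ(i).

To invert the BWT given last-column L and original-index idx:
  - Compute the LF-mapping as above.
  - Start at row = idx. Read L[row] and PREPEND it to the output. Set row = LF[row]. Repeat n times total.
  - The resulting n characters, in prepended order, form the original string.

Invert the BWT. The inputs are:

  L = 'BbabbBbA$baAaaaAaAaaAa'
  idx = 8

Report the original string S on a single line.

LF mapping: 6 17 8 18 19 7 20 1 0 21 9 2 10 11 12 3 13 4 14 15 5 16
Walk LF starting at row 8, prepending L[row]:
  step 1: row=8, L[8]='$', prepend. Next row=LF[8]=0
  step 2: row=0, L[0]='B', prepend. Next row=LF[0]=6
  step 3: row=6, L[6]='b', prepend. Next row=LF[6]=20
  step 4: row=20, L[20]='A', prepend. Next row=LF[20]=5
  step 5: row=5, L[5]='B', prepend. Next row=LF[5]=7
  step 6: row=7, L[7]='A', prepend. Next row=LF[7]=1
  step 7: row=1, L[1]='b', prepend. Next row=LF[1]=17
  step 8: row=17, L[17]='A', prepend. Next row=LF[17]=4
  step 9: row=4, L[4]='b', prepend. Next row=LF[4]=19
  step 10: row=19, L[19]='a', prepend. Next row=LF[19]=15
  step 11: row=15, L[15]='A', prepend. Next row=LF[15]=3
  step 12: row=3, L[3]='b', prepend. Next row=LF[3]=18
  step 13: row=18, L[18]='a', prepend. Next row=LF[18]=14
  step 14: row=14, L[14]='a', prepend. Next row=LF[14]=12
  step 15: row=12, L[12]='a', prepend. Next row=LF[12]=10
  step 16: row=10, L[10]='a', prepend. Next row=LF[10]=9
  step 17: row=9, L[9]='b', prepend. Next row=LF[9]=21
  step 18: row=21, L[21]='a', prepend. Next row=LF[21]=16
  step 19: row=16, L[16]='a', prepend. Next row=LF[16]=13
  step 20: row=13, L[13]='a', prepend. Next row=LF[13]=11
  step 21: row=11, L[11]='A', prepend. Next row=LF[11]=2
  step 22: row=2, L[2]='a', prepend. Next row=LF[2]=8
Reversed output: aAaaabaaaabAabAbABAbB$

Answer: aAaaabaaaabAabAbABAbB$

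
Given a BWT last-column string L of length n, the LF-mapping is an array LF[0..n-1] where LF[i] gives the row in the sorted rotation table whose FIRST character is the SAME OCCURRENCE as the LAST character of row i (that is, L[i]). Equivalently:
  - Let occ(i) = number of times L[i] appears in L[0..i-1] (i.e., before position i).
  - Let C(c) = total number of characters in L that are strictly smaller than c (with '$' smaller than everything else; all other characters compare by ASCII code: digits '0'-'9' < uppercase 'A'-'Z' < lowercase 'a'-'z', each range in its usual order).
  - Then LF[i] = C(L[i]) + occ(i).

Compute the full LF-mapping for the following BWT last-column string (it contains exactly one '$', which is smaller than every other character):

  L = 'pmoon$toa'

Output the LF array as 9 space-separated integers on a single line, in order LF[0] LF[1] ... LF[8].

Char counts: '$':1, 'a':1, 'm':1, 'n':1, 'o':3, 'p':1, 't':1
C (first-col start): C('$')=0, C('a')=1, C('m')=2, C('n')=3, C('o')=4, C('p')=7, C('t')=8
L[0]='p': occ=0, LF[0]=C('p')+0=7+0=7
L[1]='m': occ=0, LF[1]=C('m')+0=2+0=2
L[2]='o': occ=0, LF[2]=C('o')+0=4+0=4
L[3]='o': occ=1, LF[3]=C('o')+1=4+1=5
L[4]='n': occ=0, LF[4]=C('n')+0=3+0=3
L[5]='$': occ=0, LF[5]=C('$')+0=0+0=0
L[6]='t': occ=0, LF[6]=C('t')+0=8+0=8
L[7]='o': occ=2, LF[7]=C('o')+2=4+2=6
L[8]='a': occ=0, LF[8]=C('a')+0=1+0=1

Answer: 7 2 4 5 3 0 8 6 1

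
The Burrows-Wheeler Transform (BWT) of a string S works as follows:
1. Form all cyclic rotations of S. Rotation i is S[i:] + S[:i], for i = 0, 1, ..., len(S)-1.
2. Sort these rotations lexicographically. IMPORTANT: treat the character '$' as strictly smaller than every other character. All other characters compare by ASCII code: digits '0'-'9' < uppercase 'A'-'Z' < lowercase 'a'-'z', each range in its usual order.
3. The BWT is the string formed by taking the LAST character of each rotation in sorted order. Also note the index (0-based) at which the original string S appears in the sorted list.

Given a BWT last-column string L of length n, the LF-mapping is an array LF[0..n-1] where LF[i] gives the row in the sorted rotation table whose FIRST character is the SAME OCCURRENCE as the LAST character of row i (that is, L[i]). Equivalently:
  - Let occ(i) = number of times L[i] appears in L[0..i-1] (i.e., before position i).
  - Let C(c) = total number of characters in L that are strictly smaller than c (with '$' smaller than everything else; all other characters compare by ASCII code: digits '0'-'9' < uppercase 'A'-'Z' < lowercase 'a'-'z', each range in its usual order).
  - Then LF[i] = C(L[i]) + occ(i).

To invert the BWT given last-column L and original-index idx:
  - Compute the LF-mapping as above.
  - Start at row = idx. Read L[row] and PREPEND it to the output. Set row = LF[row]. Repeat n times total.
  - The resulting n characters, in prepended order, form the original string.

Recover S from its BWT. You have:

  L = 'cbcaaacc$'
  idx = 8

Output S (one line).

LF mapping: 5 4 6 1 2 3 7 8 0
Walk LF starting at row 8, prepending L[row]:
  step 1: row=8, L[8]='$', prepend. Next row=LF[8]=0
  step 2: row=0, L[0]='c', prepend. Next row=LF[0]=5
  step 3: row=5, L[5]='a', prepend. Next row=LF[5]=3
  step 4: row=3, L[3]='a', prepend. Next row=LF[3]=1
  step 5: row=1, L[1]='b', prepend. Next row=LF[1]=4
  step 6: row=4, L[4]='a', prepend. Next row=LF[4]=2
  step 7: row=2, L[2]='c', prepend. Next row=LF[2]=6
  step 8: row=6, L[6]='c', prepend. Next row=LF[6]=7
  step 9: row=7, L[7]='c', prepend. Next row=LF[7]=8
Reversed output: cccabaac$

Answer: cccabaac$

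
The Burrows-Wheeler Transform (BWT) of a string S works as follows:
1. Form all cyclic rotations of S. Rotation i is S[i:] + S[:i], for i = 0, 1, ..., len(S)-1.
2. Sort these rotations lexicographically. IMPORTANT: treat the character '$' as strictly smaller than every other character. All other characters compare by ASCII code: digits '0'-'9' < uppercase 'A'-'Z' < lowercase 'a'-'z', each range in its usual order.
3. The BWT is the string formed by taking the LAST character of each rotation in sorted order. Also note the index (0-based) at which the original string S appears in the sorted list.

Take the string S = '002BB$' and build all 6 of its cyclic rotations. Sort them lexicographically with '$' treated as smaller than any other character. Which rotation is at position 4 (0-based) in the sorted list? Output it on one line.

All 6 rotations (rotation i = S[i:]+S[:i]):
  rot[0] = 002BB$
  rot[1] = 02BB$0
  rot[2] = 2BB$00
  rot[3] = BB$002
  rot[4] = B$002B
  rot[5] = $002BB
Sorted (with $ < everything):
  sorted[0] = $002BB
  sorted[1] = 002BB$
  sorted[2] = 02BB$0
  sorted[3] = 2BB$00
  sorted[4] = B$002B
  sorted[5] = BB$002
sorted[4] = B$002B

Answer: B$002B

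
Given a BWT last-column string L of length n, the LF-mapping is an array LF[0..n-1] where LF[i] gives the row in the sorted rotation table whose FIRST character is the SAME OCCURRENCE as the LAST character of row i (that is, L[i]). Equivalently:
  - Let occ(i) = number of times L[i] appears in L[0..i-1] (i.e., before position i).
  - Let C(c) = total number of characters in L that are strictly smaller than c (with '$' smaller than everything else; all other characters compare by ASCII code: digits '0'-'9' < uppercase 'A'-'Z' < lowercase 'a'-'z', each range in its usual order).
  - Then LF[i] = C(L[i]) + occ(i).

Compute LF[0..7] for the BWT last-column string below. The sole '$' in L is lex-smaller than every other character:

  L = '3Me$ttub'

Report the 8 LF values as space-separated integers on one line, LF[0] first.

Char counts: '$':1, '3':1, 'M':1, 'b':1, 'e':1, 't':2, 'u':1
C (first-col start): C('$')=0, C('3')=1, C('M')=2, C('b')=3, C('e')=4, C('t')=5, C('u')=7
L[0]='3': occ=0, LF[0]=C('3')+0=1+0=1
L[1]='M': occ=0, LF[1]=C('M')+0=2+0=2
L[2]='e': occ=0, LF[2]=C('e')+0=4+0=4
L[3]='$': occ=0, LF[3]=C('$')+0=0+0=0
L[4]='t': occ=0, LF[4]=C('t')+0=5+0=5
L[5]='t': occ=1, LF[5]=C('t')+1=5+1=6
L[6]='u': occ=0, LF[6]=C('u')+0=7+0=7
L[7]='b': occ=0, LF[7]=C('b')+0=3+0=3

Answer: 1 2 4 0 5 6 7 3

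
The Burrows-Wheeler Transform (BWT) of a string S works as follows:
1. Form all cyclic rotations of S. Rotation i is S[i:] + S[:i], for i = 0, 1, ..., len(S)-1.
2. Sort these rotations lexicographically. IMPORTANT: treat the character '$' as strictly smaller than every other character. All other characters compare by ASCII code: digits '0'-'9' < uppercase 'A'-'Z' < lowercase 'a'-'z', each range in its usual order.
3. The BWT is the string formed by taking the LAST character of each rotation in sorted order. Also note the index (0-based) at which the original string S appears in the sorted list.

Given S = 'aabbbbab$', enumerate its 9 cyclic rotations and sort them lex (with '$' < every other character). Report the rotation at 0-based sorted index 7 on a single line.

All 9 rotations (rotation i = S[i:]+S[:i]):
  rot[0] = aabbbbab$
  rot[1] = abbbbab$a
  rot[2] = bbbbab$aa
  rot[3] = bbbab$aab
  rot[4] = bbab$aabb
  rot[5] = bab$aabbb
  rot[6] = ab$aabbbb
  rot[7] = b$aabbbba
  rot[8] = $aabbbbab
Sorted (with $ < everything):
  sorted[0] = $aabbbbab
  sorted[1] = aabbbbab$
  sorted[2] = ab$aabbbb
  sorted[3] = abbbbab$a
  sorted[4] = b$aabbbba
  sorted[5] = bab$aabbb
  sorted[6] = bbab$aabb
  sorted[7] = bbbab$aab
  sorted[8] = bbbbab$aa
sorted[7] = bbbab$aab

Answer: bbbab$aab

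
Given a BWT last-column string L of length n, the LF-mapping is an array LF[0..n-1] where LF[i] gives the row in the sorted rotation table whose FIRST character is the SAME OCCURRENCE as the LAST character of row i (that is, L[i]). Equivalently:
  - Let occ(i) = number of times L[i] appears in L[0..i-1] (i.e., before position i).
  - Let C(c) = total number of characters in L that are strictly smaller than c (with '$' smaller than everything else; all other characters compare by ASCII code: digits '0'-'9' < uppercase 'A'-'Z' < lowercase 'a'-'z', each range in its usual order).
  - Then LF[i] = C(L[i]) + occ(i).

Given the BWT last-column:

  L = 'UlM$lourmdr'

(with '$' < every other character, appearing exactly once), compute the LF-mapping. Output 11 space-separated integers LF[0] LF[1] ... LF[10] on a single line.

Answer: 2 4 1 0 5 7 10 8 6 3 9

Derivation:
Char counts: '$':1, 'M':1, 'U':1, 'd':1, 'l':2, 'm':1, 'o':1, 'r':2, 'u':1
C (first-col start): C('$')=0, C('M')=1, C('U')=2, C('d')=3, C('l')=4, C('m')=6, C('o')=7, C('r')=8, C('u')=10
L[0]='U': occ=0, LF[0]=C('U')+0=2+0=2
L[1]='l': occ=0, LF[1]=C('l')+0=4+0=4
L[2]='M': occ=0, LF[2]=C('M')+0=1+0=1
L[3]='$': occ=0, LF[3]=C('$')+0=0+0=0
L[4]='l': occ=1, LF[4]=C('l')+1=4+1=5
L[5]='o': occ=0, LF[5]=C('o')+0=7+0=7
L[6]='u': occ=0, LF[6]=C('u')+0=10+0=10
L[7]='r': occ=0, LF[7]=C('r')+0=8+0=8
L[8]='m': occ=0, LF[8]=C('m')+0=6+0=6
L[9]='d': occ=0, LF[9]=C('d')+0=3+0=3
L[10]='r': occ=1, LF[10]=C('r')+1=8+1=9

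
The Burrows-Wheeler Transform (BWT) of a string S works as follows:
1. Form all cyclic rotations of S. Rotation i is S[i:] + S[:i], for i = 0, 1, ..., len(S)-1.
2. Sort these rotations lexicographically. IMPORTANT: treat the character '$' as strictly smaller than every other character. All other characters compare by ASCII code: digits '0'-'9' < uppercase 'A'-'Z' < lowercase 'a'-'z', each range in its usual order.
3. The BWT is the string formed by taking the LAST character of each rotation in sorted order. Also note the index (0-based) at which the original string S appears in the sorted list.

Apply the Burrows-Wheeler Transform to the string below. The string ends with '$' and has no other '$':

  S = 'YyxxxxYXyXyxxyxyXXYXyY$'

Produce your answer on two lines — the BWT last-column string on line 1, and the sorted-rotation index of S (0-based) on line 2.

All 23 rotations (rotation i = S[i:]+S[:i]):
  rot[0] = YyxxxxYXyXyxxyxyXXYXyY$
  rot[1] = yxxxxYXyXyxxyxyXXYXyY$Y
  rot[2] = xxxxYXyXyxxyxyXXYXyY$Yy
  rot[3] = xxxYXyXyxxyxyXXYXyY$Yyx
  rot[4] = xxYXyXyxxyxyXXYXyY$Yyxx
  rot[5] = xYXyXyxxyxyXXYXyY$Yyxxx
  rot[6] = YXyXyxxyxyXXYXyY$Yyxxxx
  rot[7] = XyXyxxyxyXXYXyY$YyxxxxY
  rot[8] = yXyxxyxyXXYXyY$YyxxxxYX
  rot[9] = XyxxyxyXXYXyY$YyxxxxYXy
  rot[10] = yxxyxyXXYXyY$YyxxxxYXyX
  rot[11] = xxyxyXXYXyY$YyxxxxYXyXy
  rot[12] = xyxyXXYXyY$YyxxxxYXyXyx
  rot[13] = yxyXXYXyY$YyxxxxYXyXyxx
  rot[14] = xyXXYXyY$YyxxxxYXyXyxxy
  rot[15] = yXXYXyY$YyxxxxYXyXyxxyx
  rot[16] = XXYXyY$YyxxxxYXyXyxxyxy
  rot[17] = XYXyY$YyxxxxYXyXyxxyxyX
  rot[18] = YXyY$YyxxxxYXyXyxxyxyXX
  rot[19] = XyY$YyxxxxYXyXyxxyxyXXY
  rot[20] = yY$YyxxxxYXyXyxxyxyXXYX
  rot[21] = Y$YyxxxxYXyXyxxyxyXXYXy
  rot[22] = $YyxxxxYXyXyxxyxyXXYXyY
Sorted (with $ < everything):
  sorted[0] = $YyxxxxYXyXyxxyxyXXYXyY  (last char: 'Y')
  sorted[1] = XXYXyY$YyxxxxYXyXyxxyxy  (last char: 'y')
  sorted[2] = XYXyY$YyxxxxYXyXyxxyxyX  (last char: 'X')
  sorted[3] = XyXyxxyxyXXYXyY$YyxxxxY  (last char: 'Y')
  sorted[4] = XyY$YyxxxxYXyXyxxyxyXXY  (last char: 'Y')
  sorted[5] = XyxxyxyXXYXyY$YyxxxxYXy  (last char: 'y')
  sorted[6] = Y$YyxxxxYXyXyxxyxyXXYXy  (last char: 'y')
  sorted[7] = YXyXyxxyxyXXYXyY$Yyxxxx  (last char: 'x')
  sorted[8] = YXyY$YyxxxxYXyXyxxyxyXX  (last char: 'X')
  sorted[9] = YyxxxxYXyXyxxyxyXXYXyY$  (last char: '$')
  sorted[10] = xYXyXyxxyxyXXYXyY$Yyxxx  (last char: 'x')
  sorted[11] = xxYXyXyxxyxyXXYXyY$Yyxx  (last char: 'x')
  sorted[12] = xxxYXyXyxxyxyXXYXyY$Yyx  (last char: 'x')
  sorted[13] = xxxxYXyXyxxyxyXXYXyY$Yy  (last char: 'y')
  sorted[14] = xxyxyXXYXyY$YyxxxxYXyXy  (last char: 'y')
  sorted[15] = xyXXYXyY$YyxxxxYXyXyxxy  (last char: 'y')
  sorted[16] = xyxyXXYXyY$YyxxxxYXyXyx  (last char: 'x')
  sorted[17] = yXXYXyY$YyxxxxYXyXyxxyx  (last char: 'x')
  sorted[18] = yXyxxyxyXXYXyY$YyxxxxYX  (last char: 'X')
  sorted[19] = yY$YyxxxxYXyXyxxyxyXXYX  (last char: 'X')
  sorted[20] = yxxxxYXyXyxxyxyXXYXyY$Y  (last char: 'Y')
  sorted[21] = yxxyxyXXYXyY$YyxxxxYXyX  (last char: 'X')
  sorted[22] = yxyXXYXyY$YyxxxxYXyXyxx  (last char: 'x')
Last column: YyXYYyyxX$xxxyyyxxXXYXx
Original string S is at sorted index 9

Answer: YyXYYyyxX$xxxyyyxxXXYXx
9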